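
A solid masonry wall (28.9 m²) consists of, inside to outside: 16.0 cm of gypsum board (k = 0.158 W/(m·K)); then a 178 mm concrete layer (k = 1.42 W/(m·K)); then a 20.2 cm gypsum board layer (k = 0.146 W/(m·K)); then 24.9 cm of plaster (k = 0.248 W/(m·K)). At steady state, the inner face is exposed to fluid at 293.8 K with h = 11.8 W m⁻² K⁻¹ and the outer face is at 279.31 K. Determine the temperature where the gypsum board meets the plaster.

Resistance network (inner→outer):
  R_conv,in = 1/(hA) = 1/(11.8·28.9) = 0.002932 K/W
  R_gypsum board = L/(kA) = 0.160/(0.158·28.9) = 0.03504 K/W
  R_concrete = L/(kA) = 0.178/(1.42·28.9) = 0.004337 K/W
  R_gypsum board = L/(kA) = 0.202/(0.146·28.9) = 0.04787 K/W
  R_plaster = L/(kA) = 0.249/(0.248·28.9) = 0.03474 K/W
ΣR = 0.002932 + 0.03504 + 0.004337 + 0.04787 + 0.03474 = 0.1249 K/W
Q = ΔT/ΣR = (293.8 K − 279.31 K)/0.1249 = 116.0 W
From the inner boundary to the gypsum board/plaster interface, ΣR_partial = 0.09018 K/W.
T_interface = T_in − Q·ΣR_partial = 293.8 K − (116.0)(0.09018) = 283.3 K

T = 283.3 K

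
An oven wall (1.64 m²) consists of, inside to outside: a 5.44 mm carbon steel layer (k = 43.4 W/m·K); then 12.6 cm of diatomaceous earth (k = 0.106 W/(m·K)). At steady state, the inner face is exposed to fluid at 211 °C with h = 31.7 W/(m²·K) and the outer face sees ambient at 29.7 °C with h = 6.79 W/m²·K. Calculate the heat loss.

Resistance network (inner→outer):
  R_conv,in = 1/(hA) = 1/(31.7·1.64) = 0.01924 K/W
  R_carbon steel = L/(kA) = 0.00544/(43.4·1.64) = 7.643×10^-5 K/W
  R_diatomaceous earth = L/(kA) = 0.126/(0.106·1.64) = 0.7248 K/W
  R_conv,out = 1/(hA) = 1/(6.79·1.64) = 0.08980 K/W
ΣR = 0.01924 + 7.643×10^-5 + 0.7248 + 0.08980 = 0.8339 K/W
Q = ΔT/ΣR = (211 °C − 29.7 °C)/0.8339 = 217 W

Q = 217 W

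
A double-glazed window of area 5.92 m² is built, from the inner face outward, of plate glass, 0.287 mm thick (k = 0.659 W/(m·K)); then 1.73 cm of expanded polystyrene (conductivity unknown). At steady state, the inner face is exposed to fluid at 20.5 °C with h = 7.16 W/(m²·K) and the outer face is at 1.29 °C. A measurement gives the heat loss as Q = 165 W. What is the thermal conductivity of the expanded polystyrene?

ΣR = ΔT/Q = |20.5 − 1.29|/165 = 0.1164 K/W
Known resistances:
  R_conv,in = 1/(hA) = 1/(7.16·5.92) = 0.02359 K/W
  R_plate glass = L/(kA) = 2.87×10^-4/(0.659·5.92) = 7.357×10^-5 K/W
R_expanded polystyrene = ΣR − ΣR_known = 0.1164 − 0.02366 = 0.09274 K/W
L/(kA) = 0.09274 ⇒ k = 0.0173/(0.09274·5.92) = 0.0315 W/m·K

k = 0.0315 W/m·K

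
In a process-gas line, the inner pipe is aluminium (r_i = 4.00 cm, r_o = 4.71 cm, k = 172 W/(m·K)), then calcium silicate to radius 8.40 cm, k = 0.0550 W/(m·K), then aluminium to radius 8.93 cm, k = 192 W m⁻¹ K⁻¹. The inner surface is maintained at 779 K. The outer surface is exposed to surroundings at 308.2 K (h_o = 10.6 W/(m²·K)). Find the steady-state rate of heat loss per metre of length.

Resistance network (inner→outer):
  R'_aluminium = ln(0.0471/0.0400)/(2πk) = 0.1634/(2π·172) = 1.512×10^-4 m·K/W
  R'_calcium silicate = ln(0.0840/0.0471)/(2πk) = 0.5785/(2π·0.0550) = 1.674 m·K/W
  R'_aluminium = ln(0.0893/0.0840)/(2πk) = 0.06118/(2π·192) = 5.072×10^-5 m·K/W
  R'_conv,out = 1/(2πr h) = 1/(2π·0.0893·10.6) = 0.1681 m·K/W
ΣR = 1.512×10^-4 + 1.674 + 5.072×10^-5 + 0.1681 = 1.842 m·K/W
Q' = ΔT/ΣR = (779 K − 308.2 K)/1.842 = 256 W/m

Q' = 256 W/m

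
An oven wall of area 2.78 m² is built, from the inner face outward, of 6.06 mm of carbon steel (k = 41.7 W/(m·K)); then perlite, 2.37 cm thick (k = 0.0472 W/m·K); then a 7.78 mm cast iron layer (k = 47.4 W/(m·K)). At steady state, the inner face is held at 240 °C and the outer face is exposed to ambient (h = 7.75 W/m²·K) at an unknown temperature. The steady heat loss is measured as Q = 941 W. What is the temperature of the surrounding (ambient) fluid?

Sum the resistances:
  R_carbon steel = L/(kA) = 0.00606/(41.7·2.78) = 5.227×10^-5 K/W
  R_perlite = L/(kA) = 0.0237/(0.0472·2.78) = 0.1806 K/W
  R_cast iron = L/(kA) = 0.00778/(47.4·2.78) = 5.904×10^-5 K/W
  R_conv,out = 1/(hA) = 1/(7.75·2.78) = 0.04641 K/W
ΣR = 0.2271 K/W
ΔT = Q·ΣR = 941 × 0.2271 = 213.7 K
Heat flows outward, so T_out = T_in − ΔT = 240 − 213.7 = 26.3 °C

T_out = 26.3 °C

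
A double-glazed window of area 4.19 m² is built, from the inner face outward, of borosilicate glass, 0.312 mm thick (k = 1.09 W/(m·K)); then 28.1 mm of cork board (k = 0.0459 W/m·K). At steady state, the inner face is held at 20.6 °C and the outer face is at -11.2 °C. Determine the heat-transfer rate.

Resistance network (inner→outer):
  R_borosilicate glass = L/(kA) = 3.12×10^-4/(1.09·4.19) = 6.831×10^-5 K/W
  R_cork board = L/(kA) = 0.0281/(0.0459·4.19) = 0.1461 K/W
ΣR = 6.831×10^-5 + 0.1461 = 0.1462 K/W
Q = ΔT/ΣR = (20.6 °C − -11.2 °C)/0.1462 = 218 W

Q = 218 W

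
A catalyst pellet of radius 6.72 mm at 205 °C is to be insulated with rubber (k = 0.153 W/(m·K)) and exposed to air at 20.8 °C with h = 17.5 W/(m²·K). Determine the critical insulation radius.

For a sphere, r_cr = 2k_ins/h = 2·0.153/17.5 = 0.0175 m = 1.75 cm

r_cr = 1.75 cm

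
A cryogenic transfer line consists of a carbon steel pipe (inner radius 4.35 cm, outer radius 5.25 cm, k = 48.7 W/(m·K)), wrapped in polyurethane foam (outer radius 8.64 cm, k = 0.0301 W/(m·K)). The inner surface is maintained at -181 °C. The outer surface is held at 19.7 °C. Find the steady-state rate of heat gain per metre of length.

Q' = 76.2 W/m

Resistance network (inner→outer):
  R'_carbon steel = ln(0.0525/0.0435)/(2πk) = 0.1881/(2π·48.7) = 6.146×10^-4 m·K/W
  R'_polyurethane foam = ln(0.0864/0.0525)/(2πk) = 0.4982/(2π·0.0301) = 2.634 m·K/W
ΣR = 6.146×10^-4 + 2.634 = 2.635 m·K/W
Q' = ΔT/ΣR = (-181 °C − 19.7 °C)/2.635 = -76.2 W/m
(Negative Q' ⇒ heat flows inward; heat gain = 76.2 W/m.)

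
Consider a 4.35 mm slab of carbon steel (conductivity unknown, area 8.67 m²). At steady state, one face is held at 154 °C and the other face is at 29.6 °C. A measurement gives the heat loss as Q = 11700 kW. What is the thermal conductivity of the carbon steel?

ΣR = ΔT/Q = |154 − 29.6|/1.17×10^7 = 1.063×10^-5 K/W
L/(kA) = 1.063×10^-5 ⇒ k = 0.00435/(1.063×10^-5·8.67) = 47.2 W/m·K

k = 47.2 W/m·K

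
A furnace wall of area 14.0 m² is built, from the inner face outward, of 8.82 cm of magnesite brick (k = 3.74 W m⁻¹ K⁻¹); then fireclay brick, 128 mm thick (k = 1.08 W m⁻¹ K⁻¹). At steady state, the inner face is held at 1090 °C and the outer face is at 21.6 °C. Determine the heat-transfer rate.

Q = 105 kW

Series thermal resistances, inner to outer:
  R_magnesite brick = L/(kA) = 0.0882/(3.74·14.0) = 0.001684 K/W
  R_fireclay brick = L/(kA) = 0.128/(1.08·14.0) = 0.008466 K/W
ΣR = 0.001684 + 0.008466 = 0.01015 K/W
Q = ΔT/ΣR = (1090 °C − 21.6 °C)/0.01015 = 1.05×10^5 W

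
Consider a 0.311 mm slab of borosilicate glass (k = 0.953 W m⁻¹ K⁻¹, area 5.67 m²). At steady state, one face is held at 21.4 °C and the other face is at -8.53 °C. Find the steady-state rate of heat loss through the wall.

Q = 520 kW

Q = kA·ΔT/L = 0.953 × 5.67 × |21.4 °C − -8.53 °C| / 3.11×10^-4 = 5.20×10^5 W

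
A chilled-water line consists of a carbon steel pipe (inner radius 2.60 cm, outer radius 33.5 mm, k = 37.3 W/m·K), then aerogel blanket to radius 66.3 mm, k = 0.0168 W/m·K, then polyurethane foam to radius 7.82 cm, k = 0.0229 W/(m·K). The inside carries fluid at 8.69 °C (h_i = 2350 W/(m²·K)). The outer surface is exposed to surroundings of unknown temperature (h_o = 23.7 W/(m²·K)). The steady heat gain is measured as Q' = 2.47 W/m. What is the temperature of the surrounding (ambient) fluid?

T_out = 27.7 °C

Sum the resistances:
  R'_conv,in = 1/(2πr h) = 1/(2π·0.0260·2350) = 0.002605 m·K/W
  R'_carbon steel = ln(0.0335/0.0260)/(2πk) = 0.2534/(2π·37.3) = 0.001081 m·K/W
  R'_aerogel blanket = ln(0.0663/0.0335)/(2πk) = 0.6826/(2π·0.0168) = 6.467 m·K/W
  R'_polyurethane foam = ln(0.0782/0.0663)/(2πk) = 0.1651/(2π·0.0229) = 1.147 m·K/W
  R'_conv,out = 1/(2πr h) = 1/(2π·0.0782·23.7) = 0.08587 m·K/W
ΣR = 7.704 m·K/W
ΔT = Q'·ΣR = 2.47 × 7.704 = 19.03 K
Heat flows inward, so T_out = T_in + ΔT = 8.69 + 19.03 = 27.7 °C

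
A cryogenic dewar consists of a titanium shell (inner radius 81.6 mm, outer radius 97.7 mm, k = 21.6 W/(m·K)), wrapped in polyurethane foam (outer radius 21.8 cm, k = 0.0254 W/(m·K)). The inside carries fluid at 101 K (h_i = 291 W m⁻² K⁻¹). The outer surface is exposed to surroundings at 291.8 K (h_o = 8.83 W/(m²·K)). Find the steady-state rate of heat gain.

Resistance network (inner→outer):
  R_conv,in = 1/(4πr²h) = 1/(4π·0.0816²·291) = 0.04107 K/W
  R_titanium = (1/0.0816 − 1/0.0977)/(4πk) = 2.019/(4π·21.6) = 0.007440 K/W
  R_polyurethane foam = (1/0.0977 − 1/0.218)/(4πk) = 5.648/(4π·0.0254) = 17.70 K/W
  R_conv,out = 1/(4πr²h) = 1/(4π·0.218²·8.83) = 0.1896 K/W
ΣR = 0.04107 + 0.007440 + 17.70 + 0.1896 = 17.94 K/W
Q = ΔT/ΣR = (101 K − 291.8 K)/17.94 = -10.6 W
(Negative Q ⇒ heat flows inward; heat gain = 10.6 W.)

Q = 10.6 W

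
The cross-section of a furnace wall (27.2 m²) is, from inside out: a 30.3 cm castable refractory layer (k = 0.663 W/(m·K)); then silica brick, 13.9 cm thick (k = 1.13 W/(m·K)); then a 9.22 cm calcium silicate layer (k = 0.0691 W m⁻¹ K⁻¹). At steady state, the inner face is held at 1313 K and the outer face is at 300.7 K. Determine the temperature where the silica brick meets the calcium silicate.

T = 1006 K

Resistance network (inner→outer):
  R_castable refractory = L/(kA) = 0.303/(0.663·27.2) = 0.01680 K/W
  R_silica brick = L/(kA) = 0.139/(1.13·27.2) = 0.004522 K/W
  R_calcium silicate = L/(kA) = 0.0922/(0.0691·27.2) = 0.04906 K/W
ΣR = 0.01680 + 0.004522 + 0.04906 = 0.07038 K/W
Q = ΔT/ΣR = (1313 K − 300.7 K)/0.07038 = 14380 W
From the inner boundary to the silica brick/calcium silicate interface, ΣR_partial = 0.02132 K/W.
T_interface = T_in − Q·ΣR_partial = 1313 K − (14380)(0.02132) = 1006 K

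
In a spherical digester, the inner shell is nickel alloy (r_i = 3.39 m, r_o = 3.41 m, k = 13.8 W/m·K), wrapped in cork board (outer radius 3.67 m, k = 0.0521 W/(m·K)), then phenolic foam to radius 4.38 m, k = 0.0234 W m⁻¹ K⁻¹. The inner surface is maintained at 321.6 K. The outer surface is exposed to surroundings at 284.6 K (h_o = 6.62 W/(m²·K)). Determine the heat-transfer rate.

Q = 203 W

Treat each layer as a resistance in series:
  R_nickel alloy = (1/3.39 − 1/3.41)/(4πk) = 0.001730/(4π·13.8) = 9.977×10^-6 K/W
  R_cork board = (1/3.41 − 1/3.67)/(4πk) = 0.02078/(4π·0.0521) = 0.03173 K/W
  R_phenolic foam = (1/3.67 − 1/4.38)/(4πk) = 0.04417/(4π·0.0234) = 0.1502 K/W
  R_conv,out = 1/(4πr²h) = 1/(4π·4.38²·6.62) = 6.266×10^-4 K/W
ΣR = 9.977×10^-6 + 0.03173 + 0.1502 + 6.266×10^-4 = 0.1826 K/W
Q = ΔT/ΣR = (321.6 K − 284.6 K)/0.1826 = 203 W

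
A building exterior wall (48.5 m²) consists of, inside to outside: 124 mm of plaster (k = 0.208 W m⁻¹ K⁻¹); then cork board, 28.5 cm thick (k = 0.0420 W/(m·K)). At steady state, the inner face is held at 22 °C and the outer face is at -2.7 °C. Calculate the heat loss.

Treat each layer as a resistance in series:
  R_plaster = L/(kA) = 0.124/(0.208·48.5) = 0.01229 K/W
  R_cork board = L/(kA) = 0.285/(0.0420·48.5) = 0.1399 K/W
ΣR = 0.01229 + 0.1399 = 0.1522 K/W
Q = ΔT/ΣR = (22 °C − -2.7 °C)/0.1522 = 162 W

Q = 162 W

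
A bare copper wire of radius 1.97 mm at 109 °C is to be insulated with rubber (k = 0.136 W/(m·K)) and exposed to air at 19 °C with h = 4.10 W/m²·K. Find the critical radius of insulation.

r_cr = 3.32 cm

For a cylinder, r_cr = k_ins/h = 0.136/4.10 = 0.0332 m = 3.32 cm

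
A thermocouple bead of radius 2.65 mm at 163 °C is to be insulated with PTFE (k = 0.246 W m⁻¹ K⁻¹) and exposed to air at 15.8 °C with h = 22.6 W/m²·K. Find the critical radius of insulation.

For a sphere, r_cr = 2k_ins/h = 2·0.246/22.6 = 0.0218 m = 2.18 cm

r_cr = 2.18 cm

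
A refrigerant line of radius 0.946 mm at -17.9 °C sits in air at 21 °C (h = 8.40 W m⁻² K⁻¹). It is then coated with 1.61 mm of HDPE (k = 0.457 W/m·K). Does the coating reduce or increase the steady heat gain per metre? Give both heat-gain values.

increases: 1.94 → 5.01 W/m

Critical radius for a cylinder: r_cr = k/h = 0.0544 m = 5.44 cm.
Outer radius after coating: r₂ = 9.46×10^-4 + 0.00161 = 0.002556 m.
Since r₁ < r_cr and r₂ ≤ r_cr, the coating moves toward the maximum at r_cr — heat gain rises.
Bare: R = 1/(2πr₁h) = 20.03 m·K/W; Q = 38.9/20.03 = 1.94 W/m.
Coated: R = R_cond + R_conv = 7.759 m·K/W; Q = 38.9/7.759 = 5.01 W/m.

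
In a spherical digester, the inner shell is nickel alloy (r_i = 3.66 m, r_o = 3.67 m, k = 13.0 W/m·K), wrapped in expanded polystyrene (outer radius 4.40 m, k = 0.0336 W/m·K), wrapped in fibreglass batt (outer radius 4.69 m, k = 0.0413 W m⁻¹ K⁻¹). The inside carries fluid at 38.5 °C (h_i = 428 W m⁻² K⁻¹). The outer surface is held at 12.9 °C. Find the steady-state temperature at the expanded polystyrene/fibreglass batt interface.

Treat each layer as a resistance in series:
  R_conv,in = 1/(4πr²h) = 1/(4π·3.66²·428) = 1.388×10^-5 K/W
  R_nickel alloy = (1/3.66 − 1/3.67)/(4πk) = 7.445×10^-4/(4π·13.0) = 4.557×10^-6 K/W
  R_expanded polystyrene = (1/3.67 − 1/4.40)/(4πk) = 0.04521/(4π·0.0336) = 0.1071 K/W
  R_fibreglass batt = (1/4.40 − 1/4.69)/(4πk) = 0.01405/(4π·0.0413) = 0.02708 K/W
ΣR = 1.388×10^-5 + 4.557×10^-6 + 0.1071 + 0.02708 = 0.1342 K/W
Q = ΔT/ΣR = (38.5 °C − 12.9 °C)/0.1342 = 190.8 W
From the inner boundary to the expanded polystyrene/fibreglass batt interface, ΣR_partial = 0.1071 K/W.
T_interface = T_in − Q·ΣR_partial = 38.5 °C − (190.8)(0.1071) = 18.1 °C

T = 18.1 °C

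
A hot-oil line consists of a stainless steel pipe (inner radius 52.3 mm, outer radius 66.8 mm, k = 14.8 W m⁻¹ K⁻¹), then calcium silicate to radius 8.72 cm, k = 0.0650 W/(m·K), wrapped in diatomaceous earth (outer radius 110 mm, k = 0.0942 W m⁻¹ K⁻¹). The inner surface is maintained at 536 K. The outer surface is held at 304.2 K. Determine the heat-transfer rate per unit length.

Q' = 221 W/m

Treat each layer as a resistance in series:
  R'_stainless steel = ln(0.0668/0.0523)/(2πk) = 0.2447/(2π·14.8) = 0.002632 m·K/W
  R'_calcium silicate = ln(0.0872/0.0668)/(2πk) = 0.2665/(2π·0.0650) = 0.6525 m·K/W
  R'_diatomaceous earth = ln(0.110/0.0872)/(2πk) = 0.2323/(2π·0.0942) = 0.3924 m·K/W
ΣR = 0.002632 + 0.6525 + 0.3924 = 1.048 m·K/W
Q' = ΔT/ΣR = (536 K − 304.2 K)/1.048 = 221 W/m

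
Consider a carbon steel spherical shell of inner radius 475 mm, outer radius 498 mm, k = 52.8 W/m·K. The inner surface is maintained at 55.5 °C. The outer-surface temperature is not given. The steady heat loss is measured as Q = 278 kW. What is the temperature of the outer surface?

Series resistances:
  R_carbon steel = (1/0.475 − 1/0.498)/(4πk) = 0.09723/(4π·52.8) = 1.465×10^-4 K/W
ΣR = 1.465×10^-4 K/W
ΔT = Q·ΣR = 2.78×10^5 × 1.465×10^-4 = 40.73 K
Heat flows outward, so T_out = T_in − ΔT = 55.5 − 40.73 = 14.8 °C

T_out = 14.8 °C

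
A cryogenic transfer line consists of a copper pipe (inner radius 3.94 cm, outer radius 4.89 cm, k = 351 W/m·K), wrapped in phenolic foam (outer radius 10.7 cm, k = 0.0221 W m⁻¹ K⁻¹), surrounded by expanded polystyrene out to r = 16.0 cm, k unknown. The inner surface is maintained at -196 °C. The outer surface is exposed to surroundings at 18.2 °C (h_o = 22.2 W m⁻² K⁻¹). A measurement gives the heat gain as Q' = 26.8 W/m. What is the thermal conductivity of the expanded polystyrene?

k = 0.0277 W/m·K

ΣR = ΔT/Q' = |-196 − 18.2|/26.8 = 7.993 m·K/W
Known resistances:
  R'_copper = ln(0.0489/0.0394)/(2πk) = 0.2160/(2π·351) = 9.795×10^-5 m·K/W
  R'_phenolic foam = ln(0.107/0.0489)/(2πk) = 0.7831/(2π·0.0221) = 5.639 m·K/W
  R'_conv,out = 1/(2πr h) = 1/(2π·0.160·22.2) = 0.04481 m·K/W
R_expanded polystyrene = ΣR − ΣR_known = 7.993 − 5.684 = 2.309 m·K/W
ln(r₂/r₁)/(2πk) = 2.309 ⇒ k = 0.4023/(2π·2.309) = 0.0277 W/m·K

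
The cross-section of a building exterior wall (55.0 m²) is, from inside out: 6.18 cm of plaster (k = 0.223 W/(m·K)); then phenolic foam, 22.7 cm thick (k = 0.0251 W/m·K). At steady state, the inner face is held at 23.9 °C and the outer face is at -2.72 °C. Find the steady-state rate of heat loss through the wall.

Resistance network (inner→outer):
  R_plaster = L/(kA) = 0.0618/(0.223·55.0) = 0.005039 K/W
  R_phenolic foam = L/(kA) = 0.227/(0.0251·55.0) = 0.1644 K/W
ΣR = 0.005039 + 0.1644 = 0.1694 K/W
Q = ΔT/ΣR = (23.9 °C − -2.72 °C)/0.1694 = 157 W

Q = 157 W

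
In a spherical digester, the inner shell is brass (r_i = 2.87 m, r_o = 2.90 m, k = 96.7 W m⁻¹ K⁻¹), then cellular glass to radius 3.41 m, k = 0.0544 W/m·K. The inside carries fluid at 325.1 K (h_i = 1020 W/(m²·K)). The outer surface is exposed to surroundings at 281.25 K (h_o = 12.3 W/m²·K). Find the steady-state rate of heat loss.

Q = 577 W

Series thermal resistances, inner to outer:
  R_conv,in = 1/(4πr²h) = 1/(4π·2.87²·1020) = 9.472×10^-6 K/W
  R_brass = (1/2.87 − 1/2.90)/(4πk) = 0.003604/(4π·96.7) = 2.966×10^-6 K/W
  R_cellular glass = (1/2.90 − 1/3.41)/(4πk) = 0.05157/(4π·0.0544) = 0.07544 K/W
  R_conv,out = 1/(4πr²h) = 1/(4π·3.41²·12.3) = 5.564×10^-4 K/W
ΣR = 9.472×10^-6 + 2.966×10^-6 + 0.07544 + 5.564×10^-4 = 0.07601 K/W
Q = ΔT/ΣR = (325.1 K − 281.25 K)/0.07601 = 577 W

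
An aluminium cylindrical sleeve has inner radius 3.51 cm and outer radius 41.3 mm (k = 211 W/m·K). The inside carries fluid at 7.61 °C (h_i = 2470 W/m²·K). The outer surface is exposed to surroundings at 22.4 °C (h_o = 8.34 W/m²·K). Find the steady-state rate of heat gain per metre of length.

Series thermal resistances, inner to outer:
  R'_conv,in = 1/(2πr h) = 1/(2π·0.0351·2470) = 0.001836 m·K/W
  R'_aluminium = ln(0.0413/0.0351)/(2πk) = 0.1627/(2π·211) = 1.227×10^-4 m·K/W
  R'_conv,out = 1/(2πr h) = 1/(2π·0.0413·8.34) = 0.4621 m·K/W
ΣR = 0.001836 + 1.227×10^-4 + 0.4621 = 0.4641 m·K/W
Q' = ΔT/ΣR = (7.61 °C − 22.4 °C)/0.4641 = -31.9 W/m
(Negative Q' ⇒ heat flows inward; heat gain = 31.9 W/m.)

Q' = 31.9 W/m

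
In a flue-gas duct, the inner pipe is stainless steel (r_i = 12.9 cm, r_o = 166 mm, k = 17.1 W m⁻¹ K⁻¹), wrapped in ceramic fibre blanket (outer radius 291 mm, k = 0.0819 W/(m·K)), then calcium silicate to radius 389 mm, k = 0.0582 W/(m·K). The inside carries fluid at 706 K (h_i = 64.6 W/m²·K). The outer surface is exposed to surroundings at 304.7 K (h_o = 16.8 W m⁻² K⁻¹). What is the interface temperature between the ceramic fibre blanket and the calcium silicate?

Series thermal resistances, inner to outer:
  R'_conv,in = 1/(2πr h) = 1/(2π·0.129·64.6) = 0.01910 m·K/W
  R'_stainless steel = ln(0.166/0.129)/(2πk) = 0.2522/(2π·17.1) = 0.002347 m·K/W
  R'_ceramic fibre blanket = ln(0.291/0.166)/(2πk) = 0.5613/(2π·0.0819) = 1.091 m·K/W
  R'_calcium silicate = ln(0.389/0.291)/(2πk) = 0.2903/(2π·0.0582) = 0.7937 m·K/W
  R'_conv,out = 1/(2πr h) = 1/(2π·0.389·16.8) = 0.02435 m·K/W
ΣR = 0.01910 + 0.002347 + 1.091 + 0.7937 + 0.02435 = 1.930 m·K/W
Q' = ΔT/ΣR = (706 K − 304.7 K)/1.930 = 207.9 W/m
From the inner boundary to the ceramic fibre blanket/calcium silicate interface, ΣR_partial = 1.112 m·K/W.
T_interface = T_in − Q'·ΣR_partial = 706 K − (207.9)(1.112) = 475 K

T = 475 K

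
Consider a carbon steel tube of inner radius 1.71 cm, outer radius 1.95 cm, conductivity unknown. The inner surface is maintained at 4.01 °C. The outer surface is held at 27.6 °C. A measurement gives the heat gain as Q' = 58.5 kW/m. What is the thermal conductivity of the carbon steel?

k = 51.8 W/m·K

ΣR = ΔT/Q' = |4.01 − 27.6|/58500 = 4.032×10^-4 m·K/W
ln(r₂/r₁)/(2πk) = 4.032×10^-4 ⇒ k = 0.1313/(2π·4.032×10^-4) = 51.8 W/m·K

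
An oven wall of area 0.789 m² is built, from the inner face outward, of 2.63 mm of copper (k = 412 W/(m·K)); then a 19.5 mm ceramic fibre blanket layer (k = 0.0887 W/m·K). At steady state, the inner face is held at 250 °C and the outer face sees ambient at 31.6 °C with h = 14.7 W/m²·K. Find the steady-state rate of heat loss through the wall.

Series thermal resistances, inner to outer:
  R_copper = L/(kA) = 0.00263/(412·0.789) = 8.091×10^-6 K/W
  R_ceramic fibre blanket = L/(kA) = 0.0195/(0.0887·0.789) = 0.2786 K/W
  R_conv,out = 1/(hA) = 1/(14.7·0.789) = 0.08622 K/W
ΣR = 8.091×10^-6 + 0.2786 + 0.08622 = 0.3648 K/W
Q = ΔT/ΣR = (250 °C − 31.6 °C)/0.3648 = 599 W

Q = 599 W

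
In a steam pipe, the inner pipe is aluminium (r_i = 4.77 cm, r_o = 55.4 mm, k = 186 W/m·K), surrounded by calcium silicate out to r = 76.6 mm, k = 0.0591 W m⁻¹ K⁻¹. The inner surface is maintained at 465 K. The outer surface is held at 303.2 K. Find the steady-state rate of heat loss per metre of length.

Q' = 185 W/m

Series thermal resistances, inner to outer:
  R'_aluminium = ln(0.0554/0.0477)/(2πk) = 0.1496/(2π·186) = 1.280×10^-4 m·K/W
  R'_calcium silicate = ln(0.0766/0.0554)/(2πk) = 0.3240/(2π·0.0591) = 0.8726 m·K/W
ΣR = 1.280×10^-4 + 0.8726 = 0.8727 m·K/W
Q' = ΔT/ΣR = (465 K − 303.2 K)/0.8727 = 185 W/m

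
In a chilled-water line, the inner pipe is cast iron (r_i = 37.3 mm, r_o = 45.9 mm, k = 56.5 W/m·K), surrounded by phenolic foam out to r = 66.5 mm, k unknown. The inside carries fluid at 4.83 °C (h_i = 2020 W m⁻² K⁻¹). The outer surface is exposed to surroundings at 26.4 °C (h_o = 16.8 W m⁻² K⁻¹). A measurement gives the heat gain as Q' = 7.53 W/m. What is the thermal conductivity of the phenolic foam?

ΣR = ΔT/Q' = |4.83 − 26.4|/7.53 = 2.865 m·K/W
Known resistances:
  R'_conv,in = 1/(2πr h) = 1/(2π·0.0373·2020) = 0.002112 m·K/W
  R'_cast iron = ln(0.0459/0.0373)/(2πk) = 0.2075/(2π·56.5) = 5.844×10^-4 m·K/W
  R'_conv,out = 1/(2πr h) = 1/(2π·0.0665·16.8) = 0.1425 m·K/W
R_phenolic foam = ΣR − ΣR_known = 2.865 − 0.1452 = 2.720 m·K/W
ln(r₂/r₁)/(2πk) = 2.720 ⇒ k = 0.3707/(2π·2.720) = 0.0217 W/m·K

k = 0.0217 W/m·K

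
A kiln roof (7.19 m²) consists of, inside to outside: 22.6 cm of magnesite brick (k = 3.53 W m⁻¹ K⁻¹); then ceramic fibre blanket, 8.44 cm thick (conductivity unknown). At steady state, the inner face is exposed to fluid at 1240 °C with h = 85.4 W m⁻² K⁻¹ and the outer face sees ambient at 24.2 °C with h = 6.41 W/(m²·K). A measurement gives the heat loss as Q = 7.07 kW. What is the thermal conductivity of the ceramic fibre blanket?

ΣR = ΔT/Q = |1240 − 24.2|/7070 = 0.1720 K/W
Known resistances:
  R_conv,in = 1/(hA) = 1/(85.4·7.19) = 0.001629 K/W
  R_magnesite brick = L/(kA) = 0.226/(3.53·7.19) = 0.008904 K/W
  R_conv,out = 1/(hA) = 1/(6.41·7.19) = 0.02170 K/W
R_ceramic fibre blanket = ΣR − ΣR_known = 0.1720 − 0.03223 = 0.1398 K/W
L/(kA) = 0.1398 ⇒ k = 0.0844/(0.1398·7.19) = 0.0840 W/m·K

k = 0.0840 W/m·K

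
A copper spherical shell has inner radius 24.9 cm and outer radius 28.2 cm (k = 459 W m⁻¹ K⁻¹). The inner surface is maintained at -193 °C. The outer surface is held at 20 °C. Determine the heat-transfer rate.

Q = 2.61×10^6 W

Q = 4πk·ΔT/(1/r₁ − 1/r₂) = 4π × 459 × 213 / (1/0.249 − 1/0.282) = 2.61×10^6 W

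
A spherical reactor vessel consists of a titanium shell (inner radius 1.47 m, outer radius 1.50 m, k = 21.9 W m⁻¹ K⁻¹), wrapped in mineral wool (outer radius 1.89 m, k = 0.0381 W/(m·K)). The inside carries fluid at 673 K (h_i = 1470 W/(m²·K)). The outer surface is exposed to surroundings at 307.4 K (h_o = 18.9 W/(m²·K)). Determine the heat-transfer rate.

Q = 1270 W

Series thermal resistances, inner to outer:
  R_conv,in = 1/(4πr²h) = 1/(4π·1.47²·1470) = 2.505×10^-5 K/W
  R_titanium = (1/1.47 − 1/1.50)/(4πk) = 0.01361/(4π·21.9) = 4.944×10^-5 K/W
  R_mineral wool = (1/1.50 − 1/1.89)/(4πk) = 0.1376/(4π·0.0381) = 0.2873 K/W
  R_conv,out = 1/(4πr²h) = 1/(4π·1.89²·18.9) = 0.001179 K/W
ΣR = 2.505×10^-5 + 4.944×10^-5 + 0.2873 + 0.001179 = 0.2886 K/W
Q = ΔT/ΣR = (673 K − 307.4 K)/0.2886 = 1270 W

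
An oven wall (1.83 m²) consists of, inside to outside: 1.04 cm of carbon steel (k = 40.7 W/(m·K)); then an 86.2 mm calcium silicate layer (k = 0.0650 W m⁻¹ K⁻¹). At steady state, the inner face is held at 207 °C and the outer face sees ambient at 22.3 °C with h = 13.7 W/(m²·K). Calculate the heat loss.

Resistance network (inner→outer):
  R_carbon steel = L/(kA) = 0.0104/(40.7·1.83) = 1.396×10^-4 K/W
  R_calcium silicate = L/(kA) = 0.0862/(0.0650·1.83) = 0.7247 K/W
  R_conv,out = 1/(hA) = 1/(13.7·1.83) = 0.03989 K/W
ΣR = 1.396×10^-4 + 0.7247 + 0.03989 = 0.7647 K/W
Q = ΔT/ΣR = (207 °C − 22.3 °C)/0.7647 = 242 W

Q = 242 W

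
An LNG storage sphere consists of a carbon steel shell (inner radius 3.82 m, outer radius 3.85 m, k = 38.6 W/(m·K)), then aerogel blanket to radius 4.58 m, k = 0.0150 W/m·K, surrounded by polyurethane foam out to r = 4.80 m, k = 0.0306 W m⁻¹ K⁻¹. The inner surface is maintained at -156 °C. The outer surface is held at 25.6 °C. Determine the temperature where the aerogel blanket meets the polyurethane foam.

Series thermal resistances, inner to outer:
  R_carbon steel = (1/3.82 − 1/3.85)/(4πk) = 0.002040/(4π·38.6) = 4.205×10^-6 K/W
  R_aerogel blanket = (1/3.85 − 1/4.58)/(4πk) = 0.04140/(4π·0.0150) = 0.2196 K/W
  R_polyurethane foam = (1/4.58 − 1/4.80)/(4πk) = 0.01001/(4π·0.0306) = 0.02602 K/W
ΣR = 4.205×10^-6 + 0.2196 + 0.02602 = 0.2456 K/W
Q = ΔT/ΣR = (-156 °C − 25.6 °C)/0.2456 = -739.4 W
From the inner boundary to the aerogel blanket/polyurethane foam interface, ΣR_partial = 0.2196 K/W.
T_interface = T_in − Q·ΣR_partial = -156 °C − (-739.4)(0.2196) = 6.4 °C

T = 6.4 °C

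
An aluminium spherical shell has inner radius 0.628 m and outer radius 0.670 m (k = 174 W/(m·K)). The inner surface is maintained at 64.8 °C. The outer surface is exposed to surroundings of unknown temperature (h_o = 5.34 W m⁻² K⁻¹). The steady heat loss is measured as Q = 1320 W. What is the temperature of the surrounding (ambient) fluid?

T_out = 20.9 °C

Series resistances:
  R_aluminium = (1/0.628 − 1/0.670)/(4πk) = 0.09982/(4π·174) = 4.565×10^-5 K/W
  R_conv,out = 1/(4πr²h) = 1/(4π·0.670²·5.34) = 0.03320 K/W
ΣR = 0.03324 K/W
ΔT = Q·ΣR = 1320 × 0.03324 = 43.88 K
Heat flows outward, so T_out = T_in − ΔT = 64.8 − 43.88 = 20.9 °C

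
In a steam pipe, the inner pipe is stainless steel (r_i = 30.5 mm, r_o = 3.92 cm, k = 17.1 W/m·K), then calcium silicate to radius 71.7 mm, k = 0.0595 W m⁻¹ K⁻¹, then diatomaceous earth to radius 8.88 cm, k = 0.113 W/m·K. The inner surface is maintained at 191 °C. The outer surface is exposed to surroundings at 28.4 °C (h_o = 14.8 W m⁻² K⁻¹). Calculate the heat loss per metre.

Q' = 79.7 W/m

Treat each layer as a resistance in series:
  R'_stainless steel = ln(0.0392/0.0305)/(2πk) = 0.2510/(2π·17.1) = 0.002336 m·K/W
  R'_calcium silicate = ln(0.0717/0.0392)/(2πk) = 0.6038/(2π·0.0595) = 1.615 m·K/W
  R'_diatomaceous earth = ln(0.0888/0.0717)/(2πk) = 0.2139/(2π·0.113) = 0.3013 m·K/W
  R'_conv,out = 1/(2πr h) = 1/(2π·0.0888·14.8) = 0.1211 m·K/W
ΣR = 0.002336 + 1.615 + 0.3013 + 0.1211 = 2.040 m·K/W
Q' = ΔT/ΣR = (191 °C − 28.4 °C)/2.040 = 79.7 W/m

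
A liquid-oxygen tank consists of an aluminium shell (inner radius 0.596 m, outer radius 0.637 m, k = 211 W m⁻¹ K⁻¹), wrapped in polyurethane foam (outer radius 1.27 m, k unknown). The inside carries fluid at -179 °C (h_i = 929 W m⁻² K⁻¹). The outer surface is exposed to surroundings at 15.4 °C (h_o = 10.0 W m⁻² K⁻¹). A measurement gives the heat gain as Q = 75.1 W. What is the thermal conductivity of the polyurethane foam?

ΣR = ΔT/Q = |-179 − 15.4|/75.1 = 2.589 K/W
Known resistances:
  R_conv,in = 1/(4πr²h) = 1/(4π·0.596²·929) = 2.411×10^-4 K/W
  R_aluminium = (1/0.596 − 1/0.637)/(4πk) = 0.1080/(4π·211) = 4.073×10^-5 K/W
  R_conv,out = 1/(4πr²h) = 1/(4π·1.27²·10.0) = 0.004934 K/W
R_polyurethane foam = ΣR − ΣR_known = 2.589 − 0.005216 = 2.584 K/W
(1/r₁−1/r₂)/(4πk) = 2.584 ⇒ k = 0.7825/(4π·2.584) = 0.0241 W/m·K

k = 0.0241 W/m·K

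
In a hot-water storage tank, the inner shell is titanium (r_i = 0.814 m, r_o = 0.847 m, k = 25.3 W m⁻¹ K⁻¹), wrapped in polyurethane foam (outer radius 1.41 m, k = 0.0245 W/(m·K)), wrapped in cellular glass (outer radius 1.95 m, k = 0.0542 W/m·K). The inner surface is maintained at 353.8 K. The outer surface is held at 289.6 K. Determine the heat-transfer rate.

Q = 35.3 W

Series thermal resistances, inner to outer:
  R_titanium = (1/0.814 − 1/0.847)/(4πk) = 0.04786/(4π·25.3) = 1.505×10^-4 K/W
  R_polyurethane foam = (1/0.847 − 1/1.41)/(4πk) = 0.4714/(4π·0.0245) = 1.531 K/W
  R_cellular glass = (1/1.41 − 1/1.95)/(4πk) = 0.1964/(4π·0.0542) = 0.2884 K/W
ΣR = 1.505×10^-4 + 1.531 + 0.2884 = 1.820 K/W
Q = ΔT/ΣR = (353.8 K − 289.6 K)/1.820 = 35.3 W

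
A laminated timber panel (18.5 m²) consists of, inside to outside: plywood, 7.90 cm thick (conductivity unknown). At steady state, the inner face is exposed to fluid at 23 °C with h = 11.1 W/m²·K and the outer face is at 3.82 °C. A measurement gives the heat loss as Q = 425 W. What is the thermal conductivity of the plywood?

ΣR = ΔT/Q = |23 − 3.82|/425 = 0.04513 K/W
Known resistances:
  R_conv,in = 1/(hA) = 1/(11.1·18.5) = 0.004870 K/W
R_plywood = ΣR − ΣR_known = 0.04513 − 0.004870 = 0.04026 K/W
L/(kA) = 0.04026 ⇒ k = 0.0790/(0.04026·18.5) = 0.106 W/m·K

k = 0.106 W/m·K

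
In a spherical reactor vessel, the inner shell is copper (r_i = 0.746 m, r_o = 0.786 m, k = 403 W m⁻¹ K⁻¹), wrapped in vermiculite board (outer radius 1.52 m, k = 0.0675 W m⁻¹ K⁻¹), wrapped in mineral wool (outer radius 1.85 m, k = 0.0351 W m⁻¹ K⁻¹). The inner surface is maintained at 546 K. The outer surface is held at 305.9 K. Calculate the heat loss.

Series thermal resistances, inner to outer:
  R_copper = (1/0.746 − 1/0.786)/(4πk) = 0.06822/(4π·403) = 1.347×10^-5 K/W
  R_vermiculite board = (1/0.786 − 1/1.52)/(4πk) = 0.6144/(4π·0.0675) = 0.7243 K/W
  R_mineral wool = (1/1.52 − 1/1.85)/(4πk) = 0.1174/(4π·0.0351) = 0.2661 K/W
ΣR = 1.347×10^-5 + 0.7243 + 0.2661 = 0.9904 K/W
Q = ΔT/ΣR = (546 K − 305.9 K)/0.9904 = 242 W

Q = 242 W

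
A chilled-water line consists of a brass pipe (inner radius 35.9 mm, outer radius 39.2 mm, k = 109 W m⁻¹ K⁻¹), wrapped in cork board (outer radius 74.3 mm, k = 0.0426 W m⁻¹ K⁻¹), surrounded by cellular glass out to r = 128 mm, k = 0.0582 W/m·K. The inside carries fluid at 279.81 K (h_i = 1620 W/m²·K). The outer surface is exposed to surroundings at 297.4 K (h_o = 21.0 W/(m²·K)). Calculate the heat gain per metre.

Series thermal resistances, inner to outer:
  R'_conv,in = 1/(2πr h) = 1/(2π·0.0359·1620) = 0.002737 m·K/W
  R'_brass = ln(0.0392/0.0359)/(2πk) = 0.08794/(2π·109) = 1.284×10^-4 m·K/W
  R'_cork board = ln(0.0743/0.0392)/(2πk) = 0.6394/(2π·0.0426) = 2.389 m·K/W
  R'_cellular glass = ln(0.128/0.0743)/(2πk) = 0.5439/(2π·0.0582) = 1.487 m·K/W
  R'_conv,out = 1/(2πr h) = 1/(2π·0.128·21.0) = 0.05921 m·K/W
ΣR = 0.002737 + 1.284×10^-4 + 2.389 + 1.487 + 0.05921 = 3.938 m·K/W
Q' = ΔT/ΣR = (279.81 K − 297.4 K)/3.938 = -4.47 W/m
(Negative Q' ⇒ heat flows inward; heat gain = 4.47 W/m.)

Q' = 4.47 W/m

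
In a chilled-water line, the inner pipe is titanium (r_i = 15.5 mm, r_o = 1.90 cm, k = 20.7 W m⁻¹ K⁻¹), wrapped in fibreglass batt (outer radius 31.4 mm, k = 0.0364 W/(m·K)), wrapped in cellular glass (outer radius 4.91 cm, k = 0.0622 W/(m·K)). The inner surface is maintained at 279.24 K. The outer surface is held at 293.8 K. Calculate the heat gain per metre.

Q' = 4.36 W/m

Treat each layer as a resistance in series:
  R'_titanium = ln(0.0190/0.0155)/(2πk) = 0.2036/(2π·20.7) = 0.001565 m·K/W
  R'_fibreglass batt = ln(0.0314/0.0190)/(2πk) = 0.5024/(2π·0.0364) = 2.197 m·K/W
  R'_cellular glass = ln(0.0491/0.0314)/(2πk) = 0.4471/(2π·0.0622) = 1.144 m·K/W
ΣR = 0.001565 + 2.197 + 1.144 = 3.343 m·K/W
Q' = ΔT/ΣR = (279.24 K − 293.8 K)/3.343 = -4.36 W/m
(Negative Q' ⇒ heat flows inward; heat gain = 4.36 W/m.)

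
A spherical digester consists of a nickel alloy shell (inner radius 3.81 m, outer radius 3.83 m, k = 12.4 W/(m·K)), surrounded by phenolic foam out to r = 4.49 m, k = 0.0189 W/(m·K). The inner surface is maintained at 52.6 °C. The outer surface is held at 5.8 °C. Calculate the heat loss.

Treat each layer as a resistance in series:
  R_nickel alloy = (1/3.81 − 1/3.83)/(4πk) = 0.001371/(4π·12.4) = 8.796×10^-6 K/W
  R_phenolic foam = (1/3.83 − 1/4.49)/(4πk) = 0.03838/(4π·0.0189) = 0.1616 K/W
ΣR = 8.796×10^-6 + 0.1616 = 0.1616 K/W
Q = ΔT/ΣR = (52.6 °C − 5.8 °C)/0.1616 = 290 W

Q = 290 W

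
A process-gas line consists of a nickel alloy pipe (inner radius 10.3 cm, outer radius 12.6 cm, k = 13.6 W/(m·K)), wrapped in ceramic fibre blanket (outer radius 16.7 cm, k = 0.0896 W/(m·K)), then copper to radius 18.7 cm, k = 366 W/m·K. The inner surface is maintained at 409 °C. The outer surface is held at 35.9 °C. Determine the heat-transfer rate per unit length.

Q' = 742 W/m

Treat each layer as a resistance in series:
  R'_nickel alloy = ln(0.126/0.103)/(2πk) = 0.2016/(2π·13.6) = 0.002359 m·K/W
  R'_ceramic fibre blanket = ln(0.167/0.126)/(2πk) = 0.2817/(2π·0.0896) = 0.5004 m·K/W
  R'_copper = ln(0.187/0.167)/(2πk) = 0.1131/(2π·366) = 4.919×10^-5 m·K/W
ΣR = 0.002359 + 0.5004 + 4.919×10^-5 = 0.5028 m·K/W
Q' = ΔT/ΣR = (409 °C − 35.9 °C)/0.5028 = 742 W/m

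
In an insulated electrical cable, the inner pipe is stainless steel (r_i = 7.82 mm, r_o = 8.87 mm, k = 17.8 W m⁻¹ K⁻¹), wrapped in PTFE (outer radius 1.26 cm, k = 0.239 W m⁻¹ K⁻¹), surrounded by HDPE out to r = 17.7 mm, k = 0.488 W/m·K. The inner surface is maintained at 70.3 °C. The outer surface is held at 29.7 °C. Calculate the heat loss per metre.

Resistance network (inner→outer):
  R'_stainless steel = ln(0.00887/0.00782)/(2πk) = 0.1260/(2π·17.8) = 0.001127 m·K/W
  R'_PTFE = ln(0.0126/0.00887)/(2πk) = 0.3510/(2π·0.239) = 0.2338 m·K/W
  R'_HDPE = ln(0.0177/0.0126)/(2πk) = 0.3399/(2π·0.488) = 0.1108 m·K/W
ΣR = 0.001127 + 0.2338 + 0.1108 = 0.3457 m·K/W
Q' = ΔT/ΣR = (70.3 °C − 29.7 °C)/0.3457 = 117 W/m

Q' = 117 W/m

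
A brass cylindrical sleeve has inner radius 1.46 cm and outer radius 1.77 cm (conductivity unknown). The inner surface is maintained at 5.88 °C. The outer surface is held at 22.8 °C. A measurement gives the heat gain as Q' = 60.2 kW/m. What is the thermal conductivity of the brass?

ΣR = ΔT/Q' = |5.88 − 22.8|/60200 = 2.811×10^-4 m·K/W
ln(r₂/r₁)/(2πk) = 2.811×10^-4 ⇒ k = 0.1925/(2π·2.811×10^-4) = 109 W/m·K

k = 109 W/m·K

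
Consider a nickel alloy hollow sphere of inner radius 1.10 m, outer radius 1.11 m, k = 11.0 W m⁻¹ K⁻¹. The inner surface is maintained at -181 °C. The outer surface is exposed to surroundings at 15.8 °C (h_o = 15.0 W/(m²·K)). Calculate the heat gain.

Q = 45100 W

Series thermal resistances, inner to outer:
  R_nickel alloy = (1/1.10 − 1/1.11)/(4πk) = 0.008190/(4π·11.0) = 5.925×10^-5 K/W
  R_conv,out = 1/(4πr²h) = 1/(4π·1.11²·15.0) = 0.004306 K/W
ΣR = 5.925×10^-5 + 0.004306 = 0.004365 K/W
Q = ΔT/ΣR = (-181 °C − 15.8 °C)/0.004365 = -45100 W
(Negative Q ⇒ heat flows inward; heat gain = 45100 W.)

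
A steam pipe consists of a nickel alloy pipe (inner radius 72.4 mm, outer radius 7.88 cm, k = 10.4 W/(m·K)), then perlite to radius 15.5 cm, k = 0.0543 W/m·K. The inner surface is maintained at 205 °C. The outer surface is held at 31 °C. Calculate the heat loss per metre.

Q' = 87.7 W/m

Treat each layer as a resistance in series:
  R'_nickel alloy = ln(0.0788/0.0724)/(2πk) = 0.08471/(2π·10.4) = 0.001296 m·K/W
  R'_perlite = ln(0.155/0.0788)/(2πk) = 0.6765/(2π·0.0543) = 1.983 m·K/W
ΣR = 0.001296 + 1.983 = 1.984 m·K/W
Q' = ΔT/ΣR = (205 °C − 31 °C)/1.984 = 87.7 W/m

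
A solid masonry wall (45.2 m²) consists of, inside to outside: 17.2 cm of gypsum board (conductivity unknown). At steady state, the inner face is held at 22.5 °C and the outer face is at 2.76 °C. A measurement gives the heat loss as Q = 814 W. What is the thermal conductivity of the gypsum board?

k = 0.157 W/m·K

ΣR = ΔT/Q = |22.5 − 2.76|/814 = 0.02425 K/W
L/(kA) = 0.02425 ⇒ k = 0.172/(0.02425·45.2) = 0.157 W/m·K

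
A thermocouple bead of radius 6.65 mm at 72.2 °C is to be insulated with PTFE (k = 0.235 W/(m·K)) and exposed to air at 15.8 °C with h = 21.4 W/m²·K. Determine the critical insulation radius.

r_cr = 2.20 cm

For a sphere, r_cr = 2k_ins/h = 2·0.235/21.4 = 0.0220 m = 2.20 cm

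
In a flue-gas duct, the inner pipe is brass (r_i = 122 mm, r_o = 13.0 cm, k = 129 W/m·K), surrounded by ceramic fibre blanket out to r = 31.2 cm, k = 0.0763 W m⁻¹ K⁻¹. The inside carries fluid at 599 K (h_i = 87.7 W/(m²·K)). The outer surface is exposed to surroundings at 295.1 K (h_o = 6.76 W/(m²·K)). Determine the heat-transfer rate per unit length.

Series thermal resistances, inner to outer:
  R'_conv,in = 1/(2πr h) = 1/(2π·0.122·87.7) = 0.01488 m·K/W
  R'_brass = ln(0.130/0.122)/(2πk) = 0.06351/(2π·129) = 7.836×10^-5 m·K/W
  R'_ceramic fibre blanket = ln(0.312/0.130)/(2πk) = 0.8755/(2π·0.0763) = 1.826 m·K/W
  R'_conv,out = 1/(2πr h) = 1/(2π·0.312·6.76) = 0.07546 m·K/W
ΣR = 0.01488 + 7.836×10^-5 + 1.826 + 0.07546 = 1.916 m·K/W
Q' = ΔT/ΣR = (599 K − 295.1 K)/1.916 = 159 W/m

Q' = 159 W/m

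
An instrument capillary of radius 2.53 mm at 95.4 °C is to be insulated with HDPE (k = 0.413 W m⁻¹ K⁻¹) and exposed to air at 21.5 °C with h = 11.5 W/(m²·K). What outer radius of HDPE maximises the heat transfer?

r_cr = 3.59 cm

For a cylinder, r_cr = k_ins/h = 0.413/11.5 = 0.0359 m = 3.59 cm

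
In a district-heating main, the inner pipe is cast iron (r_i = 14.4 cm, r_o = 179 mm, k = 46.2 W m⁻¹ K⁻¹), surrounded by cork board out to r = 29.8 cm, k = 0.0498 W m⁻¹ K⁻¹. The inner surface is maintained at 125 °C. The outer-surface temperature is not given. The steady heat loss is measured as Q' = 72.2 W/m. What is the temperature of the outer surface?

T_out = 7.3 °C

Series resistances:
  R'_cast iron = ln(0.179/0.144)/(2πk) = 0.2176/(2π·46.2) = 7.495×10^-4 m·K/W
  R'_cork board = ln(0.298/0.179)/(2πk) = 0.5097/(2π·0.0498) = 1.629 m·K/W
ΣR = 1.630 m·K/W
ΔT = Q'·ΣR = 72.2 × 1.630 = 117.7 K
Heat flows outward, so T_out = T_in − ΔT = 125 − 117.7 = 7.3 °C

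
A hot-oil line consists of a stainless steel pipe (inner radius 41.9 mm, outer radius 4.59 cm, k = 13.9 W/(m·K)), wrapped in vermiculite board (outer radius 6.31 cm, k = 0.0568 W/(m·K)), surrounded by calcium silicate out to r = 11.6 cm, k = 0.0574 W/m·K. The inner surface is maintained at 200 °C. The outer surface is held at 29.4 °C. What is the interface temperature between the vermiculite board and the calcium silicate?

T = 141 °C

Series thermal resistances, inner to outer:
  R'_stainless steel = ln(0.0459/0.0419)/(2πk) = 0.09118/(2π·13.9) = 0.001044 m·K/W
  R'_vermiculite board = ln(0.0631/0.0459)/(2πk) = 0.3183/(2π·0.0568) = 0.8918 m·K/W
  R'_calcium silicate = ln(0.116/0.0631)/(2πk) = 0.6089/(2π·0.0574) = 1.688 m·K/W
ΣR = 0.001044 + 0.8918 + 1.688 = 2.581 m·K/W
Q' = ΔT/ΣR = (200 °C − 29.4 °C)/2.581 = 66.10 W/m
From the inner boundary to the vermiculite board/calcium silicate interface, ΣR_partial = 0.8928 m·K/W.
T_interface = T_in − Q'·ΣR_partial = 200 °C − (66.10)(0.8928) = 141 °C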